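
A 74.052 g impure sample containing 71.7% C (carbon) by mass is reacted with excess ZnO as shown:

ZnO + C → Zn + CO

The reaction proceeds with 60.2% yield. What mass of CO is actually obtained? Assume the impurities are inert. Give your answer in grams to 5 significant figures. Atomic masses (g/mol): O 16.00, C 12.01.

Pure C available = 74.052 g × 0.717 = 53.0953 g.
M(C) = 12.01 g/mol.
M(CO) = 12.01 + 16.00 = 28.01 g/mol.
n(C) = 53.0953 g / 12.01 g/mol = 4.42092 mol.
From the equation the C:CO mole ratio is 1:1, so n(CO) = 4.42092 × 1/1 = 4.42092 mol.
Mass of CO = 4.42092 mol × 28.01 g/mol = 123.830 g.
Actual mass collected = 123.830 g × 0.602 = 74.5457 g.

74.546 g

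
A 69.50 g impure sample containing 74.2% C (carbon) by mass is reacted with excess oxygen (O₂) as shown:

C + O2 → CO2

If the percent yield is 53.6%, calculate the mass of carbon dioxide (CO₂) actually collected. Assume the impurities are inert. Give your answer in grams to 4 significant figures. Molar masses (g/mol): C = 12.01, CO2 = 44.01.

Pure C available = 69.50 g × 0.742 = 51.569 g.
n(C) = 51.569 g / 12.01 g/mol = 4.2938 mol.
From the equation the C:CO2 mole ratio is 1:1, so n(CO2) = 4.2938 × 1/1 = 4.2938 mol.
Mass of CO2 = 4.2938 mol × 44.01 g/mol = 188.97 g.
Actual mass collected = 188.97 g × 0.536 = 101.29 g.

101.3 g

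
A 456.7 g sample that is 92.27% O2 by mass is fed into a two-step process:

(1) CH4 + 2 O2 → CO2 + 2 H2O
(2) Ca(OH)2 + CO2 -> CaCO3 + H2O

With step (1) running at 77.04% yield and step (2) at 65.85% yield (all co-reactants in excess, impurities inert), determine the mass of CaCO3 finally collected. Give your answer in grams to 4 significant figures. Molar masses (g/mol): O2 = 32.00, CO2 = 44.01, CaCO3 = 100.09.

Pure O2 = 456.7 × 0.9227 = 421.40 g.
n(O2) = 421.40 / 32.00 = 13.169 mol.
Step 1 (O2:CO2 = 2:1): theoretical n(CO2) = 6.5843 mol; at 77.04% yield, n(CO2) = 5.0726 mol.
Step 2 (CO2:CaCO3 = 1:1): theoretical n(CaCO3) = 5.0726 mol, so theoretical mass = 5.0726 × 100.09 = 507.71 g.
At 65.85% yield, actual mass of CaCO3 = 507.71 × 0.6585 = 334.33 g.

334.3 g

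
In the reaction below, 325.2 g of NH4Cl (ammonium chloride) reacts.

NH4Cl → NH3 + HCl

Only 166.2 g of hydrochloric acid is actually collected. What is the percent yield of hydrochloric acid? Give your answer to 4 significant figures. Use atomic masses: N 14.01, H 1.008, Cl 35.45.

M(NH4Cl) = 14.01 + 4(1.008) + 35.45 = 53.492 g/mol.
M(HCl) = 1.008 + 35.45 = 36.458 g/mol.
n(NH4Cl) = 325.20 g / 53.492 g/mol = 6.0794 mol.
From the equation the NH4Cl:HCl mole ratio is 1:1, so n(HCl) = 6.0794 × 1/1 = 6.0794 mol.
Mass of HCl = 6.0794 mol × 36.458 g/mol = 221.64 g.
This is the theoretical yield. Percent yield = 166.2 g / 221.64 g × 100% = 74.985%.

74.99 %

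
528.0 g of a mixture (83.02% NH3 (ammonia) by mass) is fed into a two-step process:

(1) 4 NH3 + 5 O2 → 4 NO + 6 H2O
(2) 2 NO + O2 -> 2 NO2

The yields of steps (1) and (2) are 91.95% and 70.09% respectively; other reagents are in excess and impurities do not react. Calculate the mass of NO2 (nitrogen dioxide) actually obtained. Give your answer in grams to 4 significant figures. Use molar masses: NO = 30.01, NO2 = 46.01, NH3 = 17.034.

763.1 g

Pure NH3 = 528.0 × 0.8302 = 438.35 g.
n(NH3) = 438.35 / 17.034 = 25.734 mol.
Step 1 (NH3:NO = 4:4): theoretical n(NO) = 25.734 mol; at 91.95% yield, n(NO) = 23.662 mol.
Step 2 (NO:NO2 = 2:2): theoretical n(NO2) = 23.662 mol, so theoretical mass = 23.662 × 46.01 = 1088.7 g.
At 70.09% yield, actual mass of NO2 = 1088.7 × 0.7009 = 763.06 g.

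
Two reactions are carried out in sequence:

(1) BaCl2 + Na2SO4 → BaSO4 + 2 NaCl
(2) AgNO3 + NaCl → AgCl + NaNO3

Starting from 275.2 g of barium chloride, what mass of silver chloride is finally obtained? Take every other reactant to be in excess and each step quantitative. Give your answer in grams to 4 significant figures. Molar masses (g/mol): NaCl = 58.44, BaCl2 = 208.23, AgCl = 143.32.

n(BaCl2) = 275.20 / 208.23 = 1.3216 mol.
Step 1 gives a 1:2 ratio of BaCl2 to NaCl, so n(NaCl) = 2.6432 mol.
In step 2 the NaCl:AgCl ratio is 1:1, so n(AgCl) = 2.6432 mol.
Mass of AgCl = 2.6432 × 143.32 = 378.83 g.

378.8 g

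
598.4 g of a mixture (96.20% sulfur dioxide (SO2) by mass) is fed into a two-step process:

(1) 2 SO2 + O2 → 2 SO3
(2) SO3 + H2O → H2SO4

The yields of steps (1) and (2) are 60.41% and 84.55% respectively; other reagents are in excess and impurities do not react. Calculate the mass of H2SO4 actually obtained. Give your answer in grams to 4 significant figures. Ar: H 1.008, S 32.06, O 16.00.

450.2 g

Pure SO2 = 598.4 × 0.9620 = 575.66 g.
M(SO2) = 32.06 + 2(16.00) = 64.06 g/mol.
M(H2SO4) = 2(1.008) + 32.06 + 4(16.00) = 98.076 g/mol.
n(SO2) = 575.66 / 64.06 = 8.9863 mol.
Step 1 (SO2:SO3 = 2:2): theoretical n(SO3) = 8.9863 mol; at 60.41% yield, n(SO3) = 5.4286 mol.
Step 2 (SO3:H2SO4 = 1:1): theoretical n(H2SO4) = 5.4286 mol, so theoretical mass = 5.4286 × 98.076 = 532.42 g.
At 84.55% yield, actual mass of H2SO4 = 532.42 × 0.8455 = 450.16 g.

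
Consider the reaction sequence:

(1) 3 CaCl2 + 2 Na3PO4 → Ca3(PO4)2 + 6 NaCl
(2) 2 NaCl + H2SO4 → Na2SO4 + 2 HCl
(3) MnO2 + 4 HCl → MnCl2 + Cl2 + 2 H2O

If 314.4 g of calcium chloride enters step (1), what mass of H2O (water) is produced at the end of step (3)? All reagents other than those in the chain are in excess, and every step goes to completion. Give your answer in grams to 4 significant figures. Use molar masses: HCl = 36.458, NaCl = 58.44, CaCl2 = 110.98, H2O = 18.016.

51.04 g

n(CaCl2) = 314.4 / 110.98 = 2.8329 mol.
Reaction (1): CaCl2→NaCl ratio 3:6 ⇒ n(NaCl) = 5.6659 mol.
Reaction (2): NaCl→HCl ratio 2:2 ⇒ n(HCl) = 5.6659 mol.
Reaction (3): HCl→H2O ratio 4:2 ⇒ n(H2O) = 2.8329 mol.
Mass of H2O = 2.8329 × 18.016 = 51.038 g.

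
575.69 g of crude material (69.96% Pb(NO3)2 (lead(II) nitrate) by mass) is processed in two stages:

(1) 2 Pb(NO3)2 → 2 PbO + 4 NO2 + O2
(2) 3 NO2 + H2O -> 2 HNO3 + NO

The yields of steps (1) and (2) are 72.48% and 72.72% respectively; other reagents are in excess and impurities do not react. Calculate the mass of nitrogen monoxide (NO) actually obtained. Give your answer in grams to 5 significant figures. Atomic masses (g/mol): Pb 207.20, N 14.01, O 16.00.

Pure Pb(NO3)2 = 575.69 × 0.6996 = 402.753 g.
M(Pb(NO3)2) = 207.20 + 2(14.01) + 6(16.00) = 331.22 g/mol.
M(NO) = 14.01 + 16.00 = 30.01 g/mol.
n(Pb(NO3)2) = 402.753 / 331.22 = 1.21597 mol.
Step 1 (Pb(NO3)2:NO2 = 2:4): theoretical n(NO2) = 2.43193 mol; at 72.48% yield, n(NO2) = 1.76267 mol.
Step 2 (NO2:NO = 3:1): theoretical n(NO) = 0.587555 mol, so theoretical mass = 0.587555 × 30.01 = 17.6325 g.
At 72.72% yield, actual mass of NO = 17.6325 × 0.7272 = 12.8224 g.

12.822 g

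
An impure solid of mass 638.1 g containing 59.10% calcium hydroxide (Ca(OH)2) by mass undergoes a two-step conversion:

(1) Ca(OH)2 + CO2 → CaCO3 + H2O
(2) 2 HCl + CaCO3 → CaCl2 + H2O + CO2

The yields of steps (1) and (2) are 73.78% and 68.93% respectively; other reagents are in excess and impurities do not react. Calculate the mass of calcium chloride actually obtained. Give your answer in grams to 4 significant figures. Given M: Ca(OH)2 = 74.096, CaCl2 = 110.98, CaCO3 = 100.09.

Pure Ca(OH)2 = 638.1 × 0.5910 = 377.12 g.
n(Ca(OH)2) = 377.12 / 74.096 = 5.0896 mol.
Step 1 (Ca(OH)2:CaCO3 = 1:1): theoretical n(CaCO3) = 5.0896 mol; at 73.78% yield, n(CaCO3) = 3.7551 mol.
Step 2 (CaCO3:CaCl2 = 1:1): theoretical n(CaCl2) = 3.7551 mol, so theoretical mass = 3.7551 × 110.98 = 416.74 g.
At 68.93% yield, actual mass of CaCl2 = 416.74 × 0.6893 = 287.26 g.

287.3 g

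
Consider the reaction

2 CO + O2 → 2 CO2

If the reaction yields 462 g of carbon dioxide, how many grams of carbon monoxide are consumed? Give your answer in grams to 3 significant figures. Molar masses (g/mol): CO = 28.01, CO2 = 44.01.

n(CO2) = 462.0 g / 44.01 g/mol = 10.50 mol.
From the equation the CO2:CO mole ratio is 2:2, so n(CO) = 10.50 × 2/2 = 10.50 mol.
Mass of CO = 10.50 mol × 28.01 g/mol = 294.0 g.

294 g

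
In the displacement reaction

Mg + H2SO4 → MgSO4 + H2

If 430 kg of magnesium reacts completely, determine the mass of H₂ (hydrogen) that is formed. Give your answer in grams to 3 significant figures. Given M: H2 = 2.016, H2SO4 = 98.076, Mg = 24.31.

Convert: 430 kg = 430000 g.
n(Mg) = 430000 g / 24.31 g/mol = 17690 mol.
From the equation the Mg:H2 mole ratio is 1:1, so n(H2) = 17690 × 1/1 = 17690 mol.
Mass of H2 = 17690 mol × 2.016 g/mol = 35660 g.

35700 g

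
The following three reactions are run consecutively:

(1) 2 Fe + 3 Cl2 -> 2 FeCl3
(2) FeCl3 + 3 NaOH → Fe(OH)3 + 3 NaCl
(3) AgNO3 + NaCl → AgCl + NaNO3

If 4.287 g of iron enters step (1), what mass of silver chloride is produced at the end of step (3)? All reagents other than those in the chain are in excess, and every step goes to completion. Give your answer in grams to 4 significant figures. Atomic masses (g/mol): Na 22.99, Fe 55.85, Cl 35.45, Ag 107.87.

M(Fe) = 55.85 g/mol.
M(AgCl) = 107.87 + 35.45 = 143.32 g/mol.
n(Fe) = 4.287 / 55.85 = 0.076759 mol.
Reaction (1): Fe→FeCl3 ratio 2:2 ⇒ n(FeCl3) = 0.076759 mol.
Reaction (2): FeCl3→NaCl ratio 1:3 ⇒ n(NaCl) = 0.23028 mol.
Reaction (3): NaCl→AgCl ratio 1:1 ⇒ n(AgCl) = 0.23028 mol.
Mass of AgCl = 0.23028 × 143.32 = 33.003 g.

33.00 g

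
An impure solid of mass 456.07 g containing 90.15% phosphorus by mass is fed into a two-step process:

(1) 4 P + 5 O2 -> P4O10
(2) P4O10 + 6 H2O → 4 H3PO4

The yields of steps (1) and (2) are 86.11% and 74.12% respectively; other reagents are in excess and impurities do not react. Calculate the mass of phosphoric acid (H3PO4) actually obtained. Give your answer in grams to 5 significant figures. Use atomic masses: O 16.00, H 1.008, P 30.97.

830.32 g

Pure P = 456.07 × 0.9015 = 411.147 g.
M(P) = 30.97 g/mol.
M(H3PO4) = 3(1.008) + 30.97 + 4(16.00) = 97.994 g/mol.
n(P) = 411.147 / 30.97 = 13.2757 mol.
Step 1 (P:P4O10 = 4:1): theoretical n(P4O10) = 3.31891 mol; at 86.11% yield, n(P4O10) = 2.85792 mol.
Step 2 (P4O10:H3PO4 = 1:4): theoretical n(H3PO4) = 11.4317 mol, so theoretical mass = 11.4317 × 97.994 = 1120.23 g.
At 74.12% yield, actual mass of H3PO4 = 1120.23 × 0.7412 = 830.318 g.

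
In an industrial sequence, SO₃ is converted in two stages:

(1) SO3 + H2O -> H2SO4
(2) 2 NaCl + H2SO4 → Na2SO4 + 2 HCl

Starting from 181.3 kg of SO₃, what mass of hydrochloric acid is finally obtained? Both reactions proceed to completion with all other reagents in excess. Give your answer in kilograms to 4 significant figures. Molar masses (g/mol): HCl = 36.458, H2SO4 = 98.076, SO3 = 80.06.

181.3 kg = 181300 g.
n(SO3) = 181300 / 80.06 = 2264.6 mol.
Step 1 gives a 1:1 ratio of SO3 to H2SO4, so n(H2SO4) = 2264.6 mol.
In step 2 the H2SO4:HCl ratio is 1:2, so n(HCl) = 4529.1 mol.
Mass of HCl = 4529.1 × 36.458 = 165120 g = 165.1 kg.

165.1 kg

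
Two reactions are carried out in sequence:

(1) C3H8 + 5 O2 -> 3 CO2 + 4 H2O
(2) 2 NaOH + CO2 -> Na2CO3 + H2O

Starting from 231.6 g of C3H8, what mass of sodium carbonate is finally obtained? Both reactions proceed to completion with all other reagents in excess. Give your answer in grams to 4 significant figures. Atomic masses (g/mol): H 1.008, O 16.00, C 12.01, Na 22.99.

1670 g

M(C3H8) = 3(12.01) + 8(1.008) = 44.094 g/mol.
M(Na2CO3) = 2(22.99) + 12.01 + 3(16.00) = 105.99 g/mol.
n(C3H8) = 231.60 / 44.094 = 5.2524 mol.
Step 1 gives a 1:3 ratio of C3H8 to CO2, so n(CO2) = 15.757 mol.
In step 2 the CO2:Na2CO3 ratio is 1:1, so n(Na2CO3) = 15.757 mol.
Mass of Na2CO3 = 15.757 × 105.99 = 1670.1 g.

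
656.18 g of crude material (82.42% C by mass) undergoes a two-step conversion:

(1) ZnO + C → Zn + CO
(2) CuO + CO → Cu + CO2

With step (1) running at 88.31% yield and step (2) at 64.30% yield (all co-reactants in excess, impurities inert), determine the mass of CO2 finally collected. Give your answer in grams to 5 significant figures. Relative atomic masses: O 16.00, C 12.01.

Pure C = 656.18 × 0.8242 = 540.824 g.
M(C) = 12.01 g/mol.
M(CO2) = 12.01 + 2(16.00) = 44.01 g/mol.
n(C) = 540.824 / 12.01 = 45.0311 mol.
Step 1 (C:CO = 1:1): theoretical n(CO) = 45.0311 mol; at 88.31% yield, n(CO) = 39.7670 mol.
Step 2 (CO:CO2 = 1:1): theoretical n(CO2) = 39.7670 mol, so theoretical mass = 39.7670 × 44.01 = 1750.14 g.
At 64.30% yield, actual mass of CO2 = 1750.14 × 0.6430 = 1125.34 g.

1125.3 g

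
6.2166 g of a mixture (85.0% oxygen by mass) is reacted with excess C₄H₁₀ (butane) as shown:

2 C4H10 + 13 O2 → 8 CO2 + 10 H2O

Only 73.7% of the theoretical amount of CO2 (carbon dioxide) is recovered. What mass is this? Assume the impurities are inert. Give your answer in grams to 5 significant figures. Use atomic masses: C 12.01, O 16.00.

3.2960 g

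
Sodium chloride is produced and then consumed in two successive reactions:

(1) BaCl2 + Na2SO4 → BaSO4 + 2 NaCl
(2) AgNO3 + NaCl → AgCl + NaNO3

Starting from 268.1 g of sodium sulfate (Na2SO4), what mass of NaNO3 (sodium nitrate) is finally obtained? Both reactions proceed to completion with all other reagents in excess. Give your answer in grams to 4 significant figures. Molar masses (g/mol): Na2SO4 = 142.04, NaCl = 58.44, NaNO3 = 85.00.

n(Na2SO4) = 268.10 / 142.04 = 1.8875 mol.
Step 1 gives a 1:2 ratio of Na2SO4 to NaCl, so n(NaCl) = 3.7750 mol.
In step 2 the NaCl:NaNO3 ratio is 1:1, so n(NaNO3) = 3.7750 mol.
Mass of NaNO3 = 3.7750 × 85.00 = 320.87 g.

320.9 g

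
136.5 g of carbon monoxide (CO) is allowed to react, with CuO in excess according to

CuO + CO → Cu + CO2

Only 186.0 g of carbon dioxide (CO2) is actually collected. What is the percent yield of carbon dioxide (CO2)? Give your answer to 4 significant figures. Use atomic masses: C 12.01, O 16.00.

86.72 %

M(CO) = 12.01 + 16.00 = 28.01 g/mol.
M(CO2) = 12.01 + 2(16.00) = 44.01 g/mol.
n(CO) = 136.50 g / 28.01 g/mol = 4.8733 mol.
From the equation the CO:CO2 mole ratio is 1:1, so n(CO2) = 4.8733 × 1/1 = 4.8733 mol.
Mass of CO2 = 4.8733 mol × 44.01 g/mol = 214.47 g.
This is the theoretical yield. Percent yield = 186.0 g / 214.47 g × 100% = 86.725%.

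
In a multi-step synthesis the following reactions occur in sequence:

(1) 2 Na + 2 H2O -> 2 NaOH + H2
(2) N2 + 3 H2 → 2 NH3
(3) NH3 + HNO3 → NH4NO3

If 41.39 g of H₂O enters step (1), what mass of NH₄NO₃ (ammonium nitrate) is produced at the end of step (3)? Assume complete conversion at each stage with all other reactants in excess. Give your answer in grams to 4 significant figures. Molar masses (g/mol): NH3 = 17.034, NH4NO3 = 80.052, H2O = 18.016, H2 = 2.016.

n(H2O) = 41.39 / 18.016 = 2.2974 mol.
Reaction (1): H2O→H2 ratio 2:1 ⇒ n(H2) = 1.1487 mol.
Reaction (2): H2→NH3 ratio 3:2 ⇒ n(NH3) = 0.76580 mol.
Reaction (3): NH3→NH4NO3 ratio 1:1 ⇒ n(NH4NO3) = 0.76580 mol.
Mass of NH4NO3 = 0.76580 × 80.052 = 61.304 g.

61.30 g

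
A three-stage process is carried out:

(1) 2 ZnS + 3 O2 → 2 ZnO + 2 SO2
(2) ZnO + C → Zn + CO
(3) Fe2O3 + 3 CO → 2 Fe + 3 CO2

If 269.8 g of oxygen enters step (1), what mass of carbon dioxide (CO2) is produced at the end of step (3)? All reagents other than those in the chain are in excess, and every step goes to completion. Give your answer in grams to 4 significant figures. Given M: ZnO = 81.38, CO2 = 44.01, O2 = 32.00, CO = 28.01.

n(O2) = 269.8 / 32.00 = 8.4313 mol.
Reaction (1): O2→ZnO ratio 3:2 ⇒ n(ZnO) = 5.6208 mol.
Reaction (2): ZnO→CO ratio 1:1 ⇒ n(CO) = 5.6208 mol.
Reaction (3): CO→CO2 ratio 3:3 ⇒ n(CO2) = 5.6208 mol.
Mass of CO2 = 5.6208 × 44.01 = 247.37 g.

247.4 g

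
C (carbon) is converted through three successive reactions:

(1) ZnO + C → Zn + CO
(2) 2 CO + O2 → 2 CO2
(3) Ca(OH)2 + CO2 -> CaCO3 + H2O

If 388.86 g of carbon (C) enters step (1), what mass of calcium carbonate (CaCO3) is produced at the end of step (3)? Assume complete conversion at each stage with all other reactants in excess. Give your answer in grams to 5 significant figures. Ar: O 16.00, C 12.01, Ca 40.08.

M(C) = 12.01 g/mol.
M(CaCO3) = 40.08 + 12.01 + 3(16.00) = 100.09 g/mol.
n(C) = 388.86 / 12.01 = 32.3780 mol.
Reaction (1): C→CO ratio 1:1 ⇒ n(CO) = 32.3780 mol.
Reaction (2): CO→CO2 ratio 2:2 ⇒ n(CO2) = 32.3780 mol.
Reaction (3): CO2→CaCO3 ratio 1:1 ⇒ n(CaCO3) = 32.3780 mol.
Mass of CaCO3 = 32.3780 × 100.09 = 3240.72 g.

3240.7 g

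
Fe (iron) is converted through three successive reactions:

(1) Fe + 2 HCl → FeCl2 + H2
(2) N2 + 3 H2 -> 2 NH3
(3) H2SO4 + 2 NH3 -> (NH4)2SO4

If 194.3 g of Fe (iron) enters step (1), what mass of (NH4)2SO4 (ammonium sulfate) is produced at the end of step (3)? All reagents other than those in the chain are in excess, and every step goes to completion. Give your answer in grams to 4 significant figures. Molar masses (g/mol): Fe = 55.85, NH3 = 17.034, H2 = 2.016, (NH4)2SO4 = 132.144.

n(Fe) = 194.3 / 55.85 = 3.4790 mol.
Reaction (1): Fe→H2 ratio 1:1 ⇒ n(H2) = 3.4790 mol.
Reaction (2): H2→NH3 ratio 3:2 ⇒ n(NH3) = 2.3193 mol.
Reaction (3): NH3→(NH4)2SO4 ratio 2:1 ⇒ n((NH4)2SO4) = 1.1597 mol.
Mass of (NH4)2SO4 = 1.1597 × 132.144 = 153.24 g.

153.2 g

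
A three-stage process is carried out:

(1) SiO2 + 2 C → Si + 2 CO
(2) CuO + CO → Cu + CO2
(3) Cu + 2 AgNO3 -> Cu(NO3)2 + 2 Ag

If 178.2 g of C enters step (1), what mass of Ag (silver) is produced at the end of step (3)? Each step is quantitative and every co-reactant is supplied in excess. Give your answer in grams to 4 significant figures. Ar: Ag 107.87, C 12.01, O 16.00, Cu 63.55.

M(C) = 12.01 g/mol.
M(Ag) = 107.87 g/mol.
n(C) = 178.2 / 12.01 = 14.838 mol.
Reaction (1): C→CO ratio 2:2 ⇒ n(CO) = 14.838 mol.
Reaction (2): CO→Cu ratio 1:1 ⇒ n(Cu) = 14.838 mol.
Reaction (3): Cu→Ag ratio 1:2 ⇒ n(Ag) = 29.675 mol.
Mass of Ag = 29.675 × 107.87 = 3201.1 g.

3201 g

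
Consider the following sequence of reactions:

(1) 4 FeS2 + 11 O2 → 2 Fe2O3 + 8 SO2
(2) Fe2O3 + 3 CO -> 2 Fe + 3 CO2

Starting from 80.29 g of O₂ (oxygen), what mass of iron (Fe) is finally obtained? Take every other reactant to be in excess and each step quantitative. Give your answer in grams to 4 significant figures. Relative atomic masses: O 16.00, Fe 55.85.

50.96 g

M(O2) = 2(16.00) = 32.00 g/mol.
M(Fe) = 55.85 g/mol.
n(O2) = 80.290 / 32.00 = 2.5091 mol.
Step 1 gives a 11:2 ratio of O2 to Fe2O3, so n(Fe2O3) = 0.45619 mol.
In step 2 the Fe2O3:Fe ratio is 1:2, so n(Fe) = 0.91239 mol.
Mass of Fe = 0.91239 × 55.85 = 50.957 g.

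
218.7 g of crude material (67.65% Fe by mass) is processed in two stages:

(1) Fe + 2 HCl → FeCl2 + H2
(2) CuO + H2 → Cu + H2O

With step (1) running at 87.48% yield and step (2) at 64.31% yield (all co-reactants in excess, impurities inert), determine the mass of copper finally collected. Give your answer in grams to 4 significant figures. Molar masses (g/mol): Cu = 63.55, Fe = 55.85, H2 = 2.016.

Pure Fe = 218.7 × 0.6765 = 147.95 g.
n(Fe) = 147.95 / 55.85 = 2.6491 mol.
Step 1 (Fe:H2 = 1:1): theoretical n(H2) = 2.6491 mol; at 87.48% yield, n(H2) = 2.3174 mol.
Step 2 (H2:Cu = 1:1): theoretical n(Cu) = 2.3174 mol, so theoretical mass = 2.3174 × 63.55 = 147.27 g.
At 64.31% yield, actual mass of Cu = 147.27 × 0.6431 = 94.710 g.

94.71 g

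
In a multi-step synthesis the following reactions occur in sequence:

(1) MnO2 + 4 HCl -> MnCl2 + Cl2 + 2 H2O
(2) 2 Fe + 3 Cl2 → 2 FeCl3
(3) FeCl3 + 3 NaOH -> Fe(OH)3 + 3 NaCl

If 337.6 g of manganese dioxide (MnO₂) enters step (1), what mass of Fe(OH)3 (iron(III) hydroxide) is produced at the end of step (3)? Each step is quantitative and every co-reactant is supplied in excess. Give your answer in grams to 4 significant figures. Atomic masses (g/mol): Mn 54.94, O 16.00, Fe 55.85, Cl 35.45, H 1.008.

M(MnO2) = 54.94 + 2(16.00) = 86.94 g/mol.
M(Fe(OH)3) = 55.85 + 3(16.00) + 3(1.008) = 106.874 g/mol.
n(MnO2) = 337.6 / 86.94 = 3.8831 mol.
Reaction (1): MnO2→Cl2 ratio 1:1 ⇒ n(Cl2) = 3.8831 mol.
Reaction (2): Cl2→FeCl3 ratio 3:2 ⇒ n(FeCl3) = 2.5888 mol.
Reaction (3): FeCl3→Fe(OH)3 ratio 1:1 ⇒ n(Fe(OH)3) = 2.5888 mol.
Mass of Fe(OH)3 = 2.5888 × 106.874 = 276.67 g.

276.7 g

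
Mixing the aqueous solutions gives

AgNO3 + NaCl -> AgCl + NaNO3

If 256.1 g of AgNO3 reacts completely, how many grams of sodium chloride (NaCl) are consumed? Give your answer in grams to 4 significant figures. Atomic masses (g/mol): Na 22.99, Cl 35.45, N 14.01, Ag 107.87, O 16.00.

M(AgNO3) = 107.87 + 14.01 + 3(16.00) = 169.88 g/mol.
M(NaCl) = 22.99 + 35.45 = 58.44 g/mol.
n(AgNO3) = 256.10 g / 169.88 g/mol = 1.5075 mol.
From the equation the AgNO3:NaCl mole ratio is 1:1, so n(NaCl) = 1.5075 × 1/1 = 1.5075 mol.
Mass of NaCl = 1.5075 mol × 58.44 g/mol = 88.100 g.

88.10 g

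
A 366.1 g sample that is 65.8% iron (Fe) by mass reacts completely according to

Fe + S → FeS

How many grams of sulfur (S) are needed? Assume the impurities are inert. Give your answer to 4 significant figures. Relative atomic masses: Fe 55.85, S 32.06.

138.3 g

Mass of pure Fe = 366.1 g × 0.658 = 240.89 g.
M(Fe) = 55.85 g/mol.
M(S) = 32.06 g/mol.
n(Fe) = 240.89 g / 55.85 g/mol = 4.3132 mol.
From the equation the Fe:S mole ratio is 1:1, so n(S) = 4.3132 × 1/1 = 4.3132 mol.
Mass of S = 4.3132 mol × 32.06 g/mol = 138.28 g.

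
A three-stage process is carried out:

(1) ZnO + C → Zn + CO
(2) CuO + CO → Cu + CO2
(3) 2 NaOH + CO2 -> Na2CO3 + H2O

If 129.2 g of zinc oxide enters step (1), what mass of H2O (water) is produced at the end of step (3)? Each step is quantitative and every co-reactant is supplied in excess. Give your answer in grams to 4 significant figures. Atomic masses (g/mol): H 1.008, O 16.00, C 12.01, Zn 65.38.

M(ZnO) = 65.38 + 16.00 = 81.38 g/mol.
M(H2O) = 2(1.008) + 16.00 = 18.016 g/mol.
n(ZnO) = 129.2 / 81.38 = 1.5876 mol.
Reaction (1): ZnO→CO ratio 1:1 ⇒ n(CO) = 1.5876 mol.
Reaction (2): CO→CO2 ratio 1:1 ⇒ n(CO2) = 1.5876 mol.
Reaction (3): CO2→H2O ratio 1:1 ⇒ n(H2O) = 1.5876 mol.
Mass of H2O = 1.5876 × 18.016 = 28.602 g.

28.60 g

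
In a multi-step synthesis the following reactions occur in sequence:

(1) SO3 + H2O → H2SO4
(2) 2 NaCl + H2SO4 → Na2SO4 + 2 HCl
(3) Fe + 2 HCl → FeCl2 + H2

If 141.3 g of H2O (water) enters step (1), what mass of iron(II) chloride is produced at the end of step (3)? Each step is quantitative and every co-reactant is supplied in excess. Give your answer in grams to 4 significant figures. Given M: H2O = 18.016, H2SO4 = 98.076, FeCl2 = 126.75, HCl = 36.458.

n(H2O) = 141.3 / 18.016 = 7.8430 mol.
Reaction (1): H2O→H2SO4 ratio 1:1 ⇒ n(H2SO4) = 7.8430 mol.
Reaction (2): H2SO4→HCl ratio 1:2 ⇒ n(HCl) = 15.686 mol.
Reaction (3): HCl→FeCl2 ratio 2:1 ⇒ n(FeCl2) = 7.8430 mol.
Mass of FeCl2 = 7.8430 × 126.75 = 994.10 g.

994.1 g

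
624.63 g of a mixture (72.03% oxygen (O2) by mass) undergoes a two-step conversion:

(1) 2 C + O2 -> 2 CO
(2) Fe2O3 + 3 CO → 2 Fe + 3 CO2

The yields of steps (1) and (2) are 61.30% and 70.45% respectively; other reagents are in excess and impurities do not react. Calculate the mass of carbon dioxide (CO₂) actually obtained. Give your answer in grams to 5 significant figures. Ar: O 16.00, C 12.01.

Pure O2 = 624.63 × 0.7203 = 449.921 g.
M(O2) = 2(16.00) = 32.00 g/mol.
M(CO2) = 12.01 + 2(16.00) = 44.01 g/mol.
n(O2) = 449.921 / 32.00 = 14.0600 mol.
Step 1 (O2:CO = 1:2): theoretical n(CO) = 28.1201 mol; at 61.30% yield, n(CO) = 17.2376 mol.
Step 2 (CO:CO2 = 3:3): theoretical n(CO2) = 17.2376 mol, so theoretical mass = 17.2376 × 44.01 = 758.627 g.
At 70.45% yield, actual mass of CO2 = 758.627 × 0.7045 = 534.452 g.

534.45 g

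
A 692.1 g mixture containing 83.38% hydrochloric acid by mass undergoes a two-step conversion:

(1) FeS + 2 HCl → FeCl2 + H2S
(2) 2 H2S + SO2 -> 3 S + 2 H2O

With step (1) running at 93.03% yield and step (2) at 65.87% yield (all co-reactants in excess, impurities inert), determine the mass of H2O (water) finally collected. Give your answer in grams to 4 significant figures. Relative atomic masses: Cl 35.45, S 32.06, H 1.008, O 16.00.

87.37 g

Pure HCl = 692.1 × 0.8338 = 577.07 g.
M(HCl) = 1.008 + 35.45 = 36.458 g/mol.
M(H2O) = 2(1.008) + 16.00 = 18.016 g/mol.
n(HCl) = 577.07 / 36.458 = 15.828 mol.
Step 1 (HCl:H2S = 2:1): theoretical n(H2S) = 7.9142 mol; at 93.03% yield, n(H2S) = 7.3626 mol.
Step 2 (H2S:H2O = 2:2): theoretical n(H2O) = 7.3626 mol, so theoretical mass = 7.3626 × 18.016 = 132.64 g.
At 65.87% yield, actual mass of H2O = 132.64 × 0.6587 = 87.373 g.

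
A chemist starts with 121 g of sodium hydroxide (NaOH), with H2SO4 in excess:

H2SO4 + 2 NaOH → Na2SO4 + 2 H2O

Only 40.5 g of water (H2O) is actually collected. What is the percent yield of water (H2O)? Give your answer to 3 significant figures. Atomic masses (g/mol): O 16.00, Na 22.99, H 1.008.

M(NaOH) = 22.99 + 16.00 + 1.008 = 39.998 g/mol.
M(H2O) = 2(1.008) + 16.00 = 18.016 g/mol.
n(NaOH) = 121.0 g / 39.998 g/mol = 3.025 mol.
From the equation the NaOH:H2O mole ratio is 2:2, so n(H2O) = 3.025 × 2/2 = 3.025 mol.
Mass of H2O = 3.025 mol × 18.016 g/mol = 54.50 g.
This is the theoretical yield. Percent yield = 40.5 g / 54.50 g × 100% = 74.31%.

74.3 %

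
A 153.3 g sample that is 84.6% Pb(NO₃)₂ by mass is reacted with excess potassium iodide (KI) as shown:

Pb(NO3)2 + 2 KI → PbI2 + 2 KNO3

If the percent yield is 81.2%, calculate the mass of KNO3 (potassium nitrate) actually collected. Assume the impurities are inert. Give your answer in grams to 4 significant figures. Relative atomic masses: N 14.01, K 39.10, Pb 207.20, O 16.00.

64.29 g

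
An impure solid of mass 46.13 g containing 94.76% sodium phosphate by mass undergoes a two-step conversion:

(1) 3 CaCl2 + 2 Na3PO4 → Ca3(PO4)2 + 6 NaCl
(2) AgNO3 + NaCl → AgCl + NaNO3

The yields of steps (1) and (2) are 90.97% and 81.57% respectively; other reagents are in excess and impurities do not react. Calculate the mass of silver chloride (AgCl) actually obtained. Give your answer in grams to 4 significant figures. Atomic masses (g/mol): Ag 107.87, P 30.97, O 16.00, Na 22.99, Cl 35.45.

Pure Na3PO4 = 46.13 × 0.9476 = 43.713 g.
M(Na3PO4) = 3(22.99) + 30.97 + 4(16.00) = 163.94 g/mol.
M(AgCl) = 107.87 + 35.45 = 143.32 g/mol.
n(Na3PO4) = 43.713 / 163.94 = 0.26664 mol.
Step 1 (Na3PO4:NaCl = 2:6): theoretical n(NaCl) = 0.79992 mol; at 90.97% yield, n(NaCl) = 0.72768 mol.
Step 2 (NaCl:AgCl = 1:1): theoretical n(AgCl) = 0.72768 mol, so theoretical mass = 0.72768 × 143.32 = 104.29 g.
At 81.57% yield, actual mass of AgCl = 104.29 × 0.8157 = 85.071 g.

85.07 g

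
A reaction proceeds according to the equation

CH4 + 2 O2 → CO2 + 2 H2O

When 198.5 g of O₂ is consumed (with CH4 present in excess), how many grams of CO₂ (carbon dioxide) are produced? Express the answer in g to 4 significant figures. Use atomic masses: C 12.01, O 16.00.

M(O2) = 2(16.00) = 32.00 g/mol.
M(CO2) = 12.01 + 2(16.00) = 44.01 g/mol.
n(O2) = 198.50 g / 32.00 g/mol = 6.2031 mol.
From the equation the O2:CO2 mole ratio is 2:1, so n(CO2) = 6.2031 × 1/2 = 3.1016 mol.
Mass of CO2 = 3.1016 mol × 44.01 g/mol = 136.50 g.

136.5 g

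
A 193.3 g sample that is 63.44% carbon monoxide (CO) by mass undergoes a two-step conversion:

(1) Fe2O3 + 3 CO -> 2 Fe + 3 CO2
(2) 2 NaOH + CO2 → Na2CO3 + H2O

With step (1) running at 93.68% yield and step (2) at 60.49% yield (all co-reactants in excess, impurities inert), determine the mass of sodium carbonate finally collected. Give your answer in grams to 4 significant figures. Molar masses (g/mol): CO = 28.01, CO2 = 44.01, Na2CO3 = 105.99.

Pure CO = 193.3 × 0.6344 = 122.63 g.
n(CO) = 122.63 / 28.01 = 4.3781 mol.
Step 1 (CO:CO2 = 3:3): theoretical n(CO2) = 4.3781 mol; at 93.68% yield, n(CO2) = 4.1014 mol.
Step 2 (CO2:Na2CO3 = 1:1): theoretical n(Na2CO3) = 4.1014 mol, so theoretical mass = 4.1014 × 105.99 = 434.70 g.
At 60.49% yield, actual mass of Na2CO3 = 434.70 × 0.6049 = 262.95 g.

263.0 g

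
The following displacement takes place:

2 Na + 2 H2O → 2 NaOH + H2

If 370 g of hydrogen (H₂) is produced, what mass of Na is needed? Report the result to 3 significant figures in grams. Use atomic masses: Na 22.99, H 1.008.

8440 g

M(H2) = 2(1.008) = 2.016 g/mol.
M(Na) = 22.99 g/mol.
n(H2) = 370.0 g / 2.016 g/mol = 183.5 mol.
From the equation the H2:Na mole ratio is 1:2, so n(Na) = 183.5 × 2/1 = 367.1 mol.
Mass of Na = 367.1 mol × 22.99 g/mol = 8439 g.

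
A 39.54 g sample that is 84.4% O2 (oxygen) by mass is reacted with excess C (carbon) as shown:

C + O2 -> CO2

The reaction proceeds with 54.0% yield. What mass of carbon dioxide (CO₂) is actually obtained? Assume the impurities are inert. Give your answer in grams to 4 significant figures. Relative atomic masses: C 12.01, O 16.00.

24.78 g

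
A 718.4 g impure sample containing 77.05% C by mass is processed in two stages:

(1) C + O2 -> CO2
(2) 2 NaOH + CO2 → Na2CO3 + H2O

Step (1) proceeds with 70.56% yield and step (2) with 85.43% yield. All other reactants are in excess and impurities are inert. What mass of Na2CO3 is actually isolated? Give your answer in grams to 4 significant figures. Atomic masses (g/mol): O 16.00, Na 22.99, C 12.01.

Pure C = 718.4 × 0.7705 = 553.53 g.
M(C) = 12.01 g/mol.
M(Na2CO3) = 2(22.99) + 12.01 + 3(16.00) = 105.99 g/mol.
n(C) = 553.53 / 12.01 = 46.089 mol.
Step 1 (C:CO2 = 1:1): theoretical n(CO2) = 46.089 mol; at 70.56% yield, n(CO2) = 32.520 mol.
Step 2 (CO2:Na2CO3 = 1:1): theoretical n(Na2CO3) = 32.520 mol, so theoretical mass = 32.520 × 105.99 = 3446.8 g.
At 85.43% yield, actual mass of Na2CO3 = 3446.8 × 0.8543 = 2944.6 g.

2945 g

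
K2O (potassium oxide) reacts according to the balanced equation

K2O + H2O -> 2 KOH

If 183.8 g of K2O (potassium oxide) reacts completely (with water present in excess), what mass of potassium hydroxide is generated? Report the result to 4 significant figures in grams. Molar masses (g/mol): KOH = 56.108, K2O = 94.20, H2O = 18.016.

219.0 g

n(K2O) = 183.80 g / 94.20 g/mol = 1.9512 mol.
From the equation the K2O:KOH mole ratio is 1:2, so n(KOH) = 1.9512 × 2/1 = 3.9023 mol.
Mass of KOH = 3.9023 mol × 56.108 g/mol = 218.95 g.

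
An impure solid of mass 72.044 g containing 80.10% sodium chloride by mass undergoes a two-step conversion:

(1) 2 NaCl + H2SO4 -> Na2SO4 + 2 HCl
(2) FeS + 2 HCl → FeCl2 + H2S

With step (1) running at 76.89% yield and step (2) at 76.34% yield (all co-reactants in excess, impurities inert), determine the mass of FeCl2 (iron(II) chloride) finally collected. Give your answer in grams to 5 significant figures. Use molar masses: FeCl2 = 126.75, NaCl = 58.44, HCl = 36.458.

36.733 g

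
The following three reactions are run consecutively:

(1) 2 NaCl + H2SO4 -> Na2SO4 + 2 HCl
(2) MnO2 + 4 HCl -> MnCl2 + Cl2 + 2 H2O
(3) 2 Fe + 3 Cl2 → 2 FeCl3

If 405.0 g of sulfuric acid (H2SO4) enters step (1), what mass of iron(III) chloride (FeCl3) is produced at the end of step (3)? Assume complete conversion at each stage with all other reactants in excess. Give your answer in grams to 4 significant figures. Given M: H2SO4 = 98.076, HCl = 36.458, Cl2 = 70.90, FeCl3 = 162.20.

n(H2SO4) = 405.0 / 98.076 = 4.1295 mol.
Reaction (1): H2SO4→HCl ratio 1:2 ⇒ n(HCl) = 8.2589 mol.
Reaction (2): HCl→Cl2 ratio 4:1 ⇒ n(Cl2) = 2.0647 mol.
Reaction (3): Cl2→FeCl3 ratio 3:2 ⇒ n(FeCl3) = 1.3765 mol.
Mass of FeCl3 = 1.3765 × 162.20 = 223.27 g.

223.3 g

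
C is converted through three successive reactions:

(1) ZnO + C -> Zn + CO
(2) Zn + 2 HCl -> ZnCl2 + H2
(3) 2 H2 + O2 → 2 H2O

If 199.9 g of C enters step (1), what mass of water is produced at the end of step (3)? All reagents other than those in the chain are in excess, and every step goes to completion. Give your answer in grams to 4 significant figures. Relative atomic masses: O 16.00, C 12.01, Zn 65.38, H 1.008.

M(C) = 12.01 g/mol.
M(H2O) = 2(1.008) + 16.00 = 18.016 g/mol.
n(C) = 199.9 / 12.01 = 16.644 mol.
Reaction (1): C→Zn ratio 1:1 ⇒ n(Zn) = 16.644 mol.
Reaction (2): Zn→H2 ratio 1:1 ⇒ n(H2) = 16.644 mol.
Reaction (3): H2→H2O ratio 2:2 ⇒ n(H2O) = 16.644 mol.
Mass of H2O = 16.644 × 18.016 = 299.87 g.

299.9 g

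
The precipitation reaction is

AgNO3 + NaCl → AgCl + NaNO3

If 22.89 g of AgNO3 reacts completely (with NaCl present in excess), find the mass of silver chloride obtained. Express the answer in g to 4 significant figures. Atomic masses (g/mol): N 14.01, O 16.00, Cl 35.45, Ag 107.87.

19.31 g

M(AgNO3) = 107.87 + 14.01 + 3(16.00) = 169.88 g/mol.
M(AgCl) = 107.87 + 35.45 = 143.32 g/mol.
n(AgNO3) = 22.890 g / 169.88 g/mol = 0.13474 mol.
From the equation the AgNO3:AgCl mole ratio is 1:1, so n(AgCl) = 0.13474 × 1/1 = 0.13474 mol.
Mass of AgCl = 0.13474 mol × 143.32 g/mol = 19.311 g.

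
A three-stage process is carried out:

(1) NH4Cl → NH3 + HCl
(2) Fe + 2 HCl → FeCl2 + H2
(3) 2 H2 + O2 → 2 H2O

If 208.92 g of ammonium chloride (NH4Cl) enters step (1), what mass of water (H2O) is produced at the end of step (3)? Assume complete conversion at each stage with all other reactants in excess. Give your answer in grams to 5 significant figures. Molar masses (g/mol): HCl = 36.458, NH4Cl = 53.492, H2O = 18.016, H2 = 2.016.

n(NH4Cl) = 208.92 / 53.492 = 3.90563 mol.
Reaction (1): NH4Cl→HCl ratio 1:1 ⇒ n(HCl) = 3.90563 mol.
Reaction (2): HCl→H2 ratio 2:1 ⇒ n(H2) = 1.95282 mol.
Reaction (3): H2→H2O ratio 2:2 ⇒ n(H2O) = 1.95282 mol.
Mass of H2O = 1.95282 × 18.016 = 35.1819 g.

35.182 g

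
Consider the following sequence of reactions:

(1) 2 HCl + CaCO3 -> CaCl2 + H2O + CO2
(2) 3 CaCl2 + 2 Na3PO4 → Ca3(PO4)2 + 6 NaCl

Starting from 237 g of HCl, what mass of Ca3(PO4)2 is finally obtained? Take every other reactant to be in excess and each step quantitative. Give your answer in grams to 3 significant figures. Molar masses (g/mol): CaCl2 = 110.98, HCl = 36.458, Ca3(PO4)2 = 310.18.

n(HCl) = 237.0 / 36.458 = 6.501 mol.
Step 1 gives a 2:1 ratio of HCl to CaCl2, so n(CaCl2) = 3.250 mol.
In step 2 the CaCl2:Ca3(PO4)2 ratio is 3:1, so n(Ca3(PO4)2) = 1.083 mol.
Mass of Ca3(PO4)2 = 1.083 × 310.18 = 336.1 g.

336 g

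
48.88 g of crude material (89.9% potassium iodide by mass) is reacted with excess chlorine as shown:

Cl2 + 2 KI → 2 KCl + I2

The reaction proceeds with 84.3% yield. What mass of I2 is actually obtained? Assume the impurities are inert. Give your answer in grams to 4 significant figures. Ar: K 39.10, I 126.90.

Pure KI available = 48.88 g × 0.899 = 43.943 g.
M(KI) = 39.10 + 126.90 = 166.00 g/mol.
M(I2) = 2(126.90) = 253.80 g/mol.
n(KI) = 43.943 g / 166.00 g/mol = 0.26472 mol.
From the equation the KI:I2 mole ratio is 2:1, so n(I2) = 0.26472 × 1/2 = 0.13236 mol.
Mass of I2 = 0.13236 mol × 253.80 g/mol = 33.593 g.
Actual mass collected = 33.593 g × 0.843 = 28.319 g.

28.32 g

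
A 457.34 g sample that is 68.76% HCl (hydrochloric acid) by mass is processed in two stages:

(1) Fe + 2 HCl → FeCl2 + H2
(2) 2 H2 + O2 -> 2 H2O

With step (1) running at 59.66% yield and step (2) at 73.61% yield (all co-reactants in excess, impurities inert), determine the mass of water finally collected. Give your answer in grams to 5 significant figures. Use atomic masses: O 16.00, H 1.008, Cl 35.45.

34.122 g

Pure HCl = 457.34 × 0.6876 = 314.467 g.
M(HCl) = 1.008 + 35.45 = 36.458 g/mol.
M(H2O) = 2(1.008) + 16.00 = 18.016 g/mol.
n(HCl) = 314.467 / 36.458 = 8.62546 mol.
Step 1 (HCl:H2 = 2:1): theoretical n(H2) = 4.31273 mol; at 59.66% yield, n(H2) = 2.57297 mol.
Step 2 (H2:H2O = 2:2): theoretical n(H2O) = 2.57297 mol, so theoretical mass = 2.57297 × 18.016 = 46.3547 g.
At 73.61% yield, actual mass of H2O = 46.3547 × 0.7361 = 34.1217 g.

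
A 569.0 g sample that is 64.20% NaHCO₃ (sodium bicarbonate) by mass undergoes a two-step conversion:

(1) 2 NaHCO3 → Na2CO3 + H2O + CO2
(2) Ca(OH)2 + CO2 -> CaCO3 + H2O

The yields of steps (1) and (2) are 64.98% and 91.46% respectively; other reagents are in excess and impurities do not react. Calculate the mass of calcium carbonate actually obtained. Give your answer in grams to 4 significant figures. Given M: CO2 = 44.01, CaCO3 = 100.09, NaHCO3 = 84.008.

Pure NaHCO3 = 569.0 × 0.6420 = 365.30 g.
n(NaHCO3) = 365.30 / 84.008 = 4.3484 mol.
Step 1 (NaHCO3:CO2 = 2:1): theoretical n(CO2) = 2.1742 mol; at 64.98% yield, n(CO2) = 1.4128 mol.
Step 2 (CO2:CaCO3 = 1:1): theoretical n(CaCO3) = 1.4128 mol, so theoretical mass = 1.4128 × 100.09 = 141.41 g.
At 91.46% yield, actual mass of CaCO3 = 141.41 × 0.9146 = 129.33 g.

129.3 g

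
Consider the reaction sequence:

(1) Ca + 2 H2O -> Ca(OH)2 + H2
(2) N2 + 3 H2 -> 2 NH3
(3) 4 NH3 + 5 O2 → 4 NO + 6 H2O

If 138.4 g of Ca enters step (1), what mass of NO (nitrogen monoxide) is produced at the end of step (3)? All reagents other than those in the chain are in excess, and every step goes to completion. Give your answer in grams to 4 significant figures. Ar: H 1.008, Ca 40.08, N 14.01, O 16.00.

M(Ca) = 40.08 g/mol.
M(NO) = 14.01 + 16.00 = 30.01 g/mol.
n(Ca) = 138.4 / 40.08 = 3.4531 mol.
Reaction (1): Ca→H2 ratio 1:1 ⇒ n(H2) = 3.4531 mol.
Reaction (2): H2→NH3 ratio 3:2 ⇒ n(NH3) = 2.3021 mol.
Reaction (3): NH3→NO ratio 4:4 ⇒ n(NO) = 2.3021 mol.
Mass of NO = 2.3021 × 30.01 = 69.085 g.

69.08 g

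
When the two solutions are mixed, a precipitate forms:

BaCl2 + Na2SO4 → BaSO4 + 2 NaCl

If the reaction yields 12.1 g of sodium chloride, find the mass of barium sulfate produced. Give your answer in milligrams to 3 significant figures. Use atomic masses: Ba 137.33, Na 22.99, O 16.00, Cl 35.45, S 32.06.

24200 mg

M(NaCl) = 22.99 + 35.45 = 58.44 g/mol.
M(BaSO4) = 137.33 + 32.06 + 4(16.00) = 233.39 g/mol.
n(NaCl) = 12.10 g / 58.44 g/mol = 0.2070 mol.
From the equation the NaCl:BaSO4 mole ratio is 2:1, so n(BaSO4) = 0.2070 × 1/2 = 0.1035 mol.
Mass of BaSO4 = 0.1035 mol × 233.39 g/mol = 24.16 g.
Converting to mg: 24.16 g = 24200 mg.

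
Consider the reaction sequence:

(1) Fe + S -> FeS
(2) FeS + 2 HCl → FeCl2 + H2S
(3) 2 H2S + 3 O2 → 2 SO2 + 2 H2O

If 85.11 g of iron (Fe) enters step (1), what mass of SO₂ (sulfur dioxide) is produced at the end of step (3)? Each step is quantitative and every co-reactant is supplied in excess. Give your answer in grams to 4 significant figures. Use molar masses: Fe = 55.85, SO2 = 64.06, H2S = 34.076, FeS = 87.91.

n(Fe) = 85.11 / 55.85 = 1.5239 mol.
Reaction (1): Fe→FeS ratio 1:1 ⇒ n(FeS) = 1.5239 mol.
Reaction (2): FeS→H2S ratio 1:1 ⇒ n(H2S) = 1.5239 mol.
Reaction (3): H2S→SO2 ratio 2:2 ⇒ n(SO2) = 1.5239 mol.
Mass of SO2 = 1.5239 × 64.06 = 97.621 g.

97.62 g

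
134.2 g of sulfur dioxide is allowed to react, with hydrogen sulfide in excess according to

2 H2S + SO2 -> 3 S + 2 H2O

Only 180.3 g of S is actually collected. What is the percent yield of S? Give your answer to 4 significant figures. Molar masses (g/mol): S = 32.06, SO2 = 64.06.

n(SO2) = 134.20 g / 64.06 g/mol = 2.0949 mol.
From the equation the SO2:S mole ratio is 1:3, so n(S) = 2.0949 × 3/1 = 6.2847 mol.
Mass of S = 6.2847 mol × 32.06 g/mol = 201.49 g.
This is the theoretical yield. Percent yield = 180.3 g / 201.49 g × 100% = 89.484%.

89.48 %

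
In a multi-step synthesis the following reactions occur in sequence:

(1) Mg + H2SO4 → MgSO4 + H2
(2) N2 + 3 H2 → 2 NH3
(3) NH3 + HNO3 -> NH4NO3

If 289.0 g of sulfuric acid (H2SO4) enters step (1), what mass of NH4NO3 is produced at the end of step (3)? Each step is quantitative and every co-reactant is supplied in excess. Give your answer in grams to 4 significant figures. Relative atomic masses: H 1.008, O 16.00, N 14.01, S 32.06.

M(H2SO4) = 2(1.008) + 32.06 + 4(16.00) = 98.076 g/mol.
M(NH4NO3) = 2(14.01) + 4(1.008) + 3(16.00) = 80.052 g/mol.
n(H2SO4) = 289.0 / 98.076 = 2.9467 mol.
Reaction (1): H2SO4→H2 ratio 1:1 ⇒ n(H2) = 2.9467 mol.
Reaction (2): H2→NH3 ratio 3:2 ⇒ n(NH3) = 1.9645 mol.
Reaction (3): NH3→NH4NO3 ratio 1:1 ⇒ n(NH4NO3) = 1.9645 mol.
Mass of NH4NO3 = 1.9645 × 80.052 = 157.26 g.

157.3 g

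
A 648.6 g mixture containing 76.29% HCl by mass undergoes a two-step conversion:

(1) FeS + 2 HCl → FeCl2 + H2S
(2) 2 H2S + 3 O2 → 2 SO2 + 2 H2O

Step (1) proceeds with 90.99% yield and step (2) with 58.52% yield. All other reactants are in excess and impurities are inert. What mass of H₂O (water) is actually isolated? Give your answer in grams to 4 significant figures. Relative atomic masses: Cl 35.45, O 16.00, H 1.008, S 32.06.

65.10 g

Pure HCl = 648.6 × 0.7629 = 494.82 g.
M(HCl) = 1.008 + 35.45 = 36.458 g/mol.
M(H2O) = 2(1.008) + 16.00 = 18.016 g/mol.
n(HCl) = 494.82 / 36.458 = 13.572 mol.
Step 1 (HCl:H2S = 2:1): theoretical n(H2S) = 6.7861 mol; at 90.99% yield, n(H2S) = 6.1747 mol.
Step 2 (H2S:H2O = 2:2): theoretical n(H2O) = 6.1747 mol, so theoretical mass = 6.1747 × 18.016 = 111.24 g.
At 58.52% yield, actual mass of H2O = 111.24 × 0.5852 = 65.100 g.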